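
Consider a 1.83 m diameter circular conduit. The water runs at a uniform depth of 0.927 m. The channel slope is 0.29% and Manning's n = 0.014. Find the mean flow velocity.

V = 2.3 m/s

For a circular section of diameter D = 1.83 m at depth y = 0.927 m, the central angle is θ = 2 arccos(1 − 2y/D) = 3.168 rad. Then A = (D²/8)(θ − sin θ) = 1.337 m² and P = Dθ/2 = 2.899 m.
Hydraulic radius R = A/P = 1.337/2.899 = 0.4613 m.
From Manning's equation, V = (1/n) R^(2/3) S^(1/2) = (1/0.014) × 0.4613^(2/3) × 0.0029^(1/2) = 2.3 m/s.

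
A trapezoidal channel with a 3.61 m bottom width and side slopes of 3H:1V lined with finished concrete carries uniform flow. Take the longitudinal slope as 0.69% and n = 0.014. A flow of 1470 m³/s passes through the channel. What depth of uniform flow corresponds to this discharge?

Manning's equation rearranged: A R^(2/3) = nQ / (1·√S) = 0.014 × 1470 / (√0.0069) = 247.8.
Try y = 4.81 m: A R^(2/3) = 162 — low.
Try y = 5.73 m: A R^(2/3) = 247.4 — matches.

y_n = 5.73 m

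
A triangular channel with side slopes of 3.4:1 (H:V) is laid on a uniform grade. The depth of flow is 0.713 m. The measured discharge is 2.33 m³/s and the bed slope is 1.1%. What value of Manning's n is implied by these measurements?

For a triangular section with side slope z = 3.4: A = zy² = 3.4×0.713² = 1.728 m²; P = 2y√(1+z²) = 2×0.713×3.544 = 5.054 m.
Hydraulic radius R = A/P = 1.728/5.054 = 0.342 m.
Rearranging Manning's equation: n = (1/Q) A R^(2/3) S^(1/2) = (1/2.33) × 1.728 × 0.342^(2/3) × √0.011 = 0.0381.

n = 0.0381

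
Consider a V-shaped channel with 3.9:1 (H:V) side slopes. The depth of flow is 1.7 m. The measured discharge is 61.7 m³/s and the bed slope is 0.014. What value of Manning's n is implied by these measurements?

For a triangular section with side slope z = 3.9: A = zy² = 3.9×1.7² = 11.27 m²; P = 2y√(1+z²) = 2×1.7×4.026 = 13.69 m.
Hydraulic radius R = A/P = 11.27/13.69 = 0.8234 m.
Rearranging Manning's equation: n = (1/Q) A R^(2/3) S^(1/2) = (1/61.7) × 11.27 × 0.8234^(2/3) × √0.014 = 0.019.

n = 0.019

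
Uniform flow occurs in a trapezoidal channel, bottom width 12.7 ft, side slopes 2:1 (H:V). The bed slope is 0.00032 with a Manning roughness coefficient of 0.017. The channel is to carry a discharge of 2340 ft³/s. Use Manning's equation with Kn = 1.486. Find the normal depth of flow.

Manning's equation rearranged: A R^(2/3) = nQ / (1.486·√S) = 0.017 × 2340 / (1.486 × √0.00032) = 1496.
At y = 8.93 ft: A R^(2/3) = 817.5 — low.
At y = 13.3 ft: A R^(2/3) = 1956 — high.
At y = 11.8 ft: A R^(2/3) = 1498 — ≈ 1496.

y_n = 11.8 ft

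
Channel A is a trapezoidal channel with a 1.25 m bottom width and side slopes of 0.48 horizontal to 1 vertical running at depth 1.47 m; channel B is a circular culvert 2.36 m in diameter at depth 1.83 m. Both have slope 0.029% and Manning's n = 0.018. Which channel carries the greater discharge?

Channel A: With bottom width b = 1.25 m and side slope z = 0.48: A = (b + zy)y = (1.25 + 0.48×1.47)×1.47 = 2.875 m²; P = b + 2y√(1+z²) = 1.25 + 2×1.47×1.109 = 4.511 m. Hydraulic radius R = A/P = 2.875/4.511 = 0.6373 m. Q_A = (1/0.018)·2.875·0.6373^(2/3)·√0.00029 = 2.014 m³/s.
Channel B: For a circular section of diameter D = 2.36 m at depth y = 1.83 m, the central angle is θ = 2 arccos(1 − 2y/D) = 4.308 rad. Then A = (D²/8)(θ − sin θ) = 3.64 m² and P = Dθ/2 = 5.084 m. Hydraulic radius R = A/P = 3.64/5.084 = 0.7159 m. Q_B = (1/0.018)·3.64·0.7159^(2/3)·√0.00029 = 2.756 m³/s.
Q_A = 2.014 m³/s vs Q_B = 2.756 m³/s, so channel B carries more.

channel B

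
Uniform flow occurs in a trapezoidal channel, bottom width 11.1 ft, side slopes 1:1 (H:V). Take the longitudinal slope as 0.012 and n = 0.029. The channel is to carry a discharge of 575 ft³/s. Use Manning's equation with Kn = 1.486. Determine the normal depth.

Manning's equation rearranged: A R^(2/3) = nQ / (1.486·√S) = 0.029 × 575 / (1.486 × √0.012) = 102.4.
Trying y = 4.19 ft: A R^(2/3) = 127 — over.
Trying y = 3.71 ft: A R^(2/3) = 102.4 — ≈ 102.4.

y_n = 3.71 ft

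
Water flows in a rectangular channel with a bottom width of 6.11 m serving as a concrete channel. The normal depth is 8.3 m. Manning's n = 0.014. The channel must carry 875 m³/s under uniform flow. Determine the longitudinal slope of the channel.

S = 0.02

Flow area A = b·y = 6.11 × 8.3 = 50.71 m². Wetted perimeter P = b + 2y = 6.11 + 2×8.3 = 22.71 m.
Hydraulic radius R = A/P = 50.71/22.71 = 2.233 m.
From Manning's equation, S = [nQ / (1 A R^(2/3))]² = [0.014 × 875 / (1 × 50.71 × 2.233^(2/3))]² = 0.02.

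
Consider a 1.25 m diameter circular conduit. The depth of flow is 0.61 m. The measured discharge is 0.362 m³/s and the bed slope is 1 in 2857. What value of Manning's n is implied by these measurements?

n = 0.014

For a circular section of diameter D = 1.25 m at depth y = 0.61 m, the central angle is θ = 2 arccos(1 − 2y/D) = 3.094 rad. Then A = (D²/8)(θ − sin θ) = 0.5948 m² and P = Dθ/2 = 1.933 m.
Hydraulic radius R = A/P = 0.5948/1.933 = 0.3077 m.
Rearranging Manning's equation: n = (1/Q) A R^(2/3) S^(1/2) = (1/0.362) × 0.5948 × 0.3077^(2/3) × √0.00035 = 0.014.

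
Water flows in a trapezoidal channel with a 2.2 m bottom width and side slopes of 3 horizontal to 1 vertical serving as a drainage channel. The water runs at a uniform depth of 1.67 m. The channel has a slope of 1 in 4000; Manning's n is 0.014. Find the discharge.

Q = 13.1 m³/s

With bottom width b = 2.2 m and side slope z = 3: A = (b + zy)y = (2.2 + 3×1.67)×1.67 = 12.04 m²; P = b + 2y√(1+z²) = 2.2 + 2×1.67×3.162 = 12.76 m.
Hydraulic radius R = A/P = 12.04/12.76 = 0.9435 m.
Manning's equation: Q = (1/n) A R^(2/3) S^(1/2) = (1/0.014) × 12.04 × 0.9435^(2/3) × 0.00025^(1/2) = 13.1 m³/s.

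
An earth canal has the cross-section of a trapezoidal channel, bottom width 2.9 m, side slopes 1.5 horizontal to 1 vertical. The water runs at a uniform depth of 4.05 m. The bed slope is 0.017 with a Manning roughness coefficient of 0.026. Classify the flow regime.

supercritical

With bottom width b = 2.9 m and side slope z = 1.5: A = (b + zy)y = (2.9 + 1.5×4.05)×4.05 = 36.35 m²; P = b + 2y√(1+z²) = 2.9 + 2×4.05×1.803 = 17.5 m.
Hydraulic radius R = A/P = 36.35/17.5 = 2.077 m.
V = (1/n) R^(2/3) √S = (1/0.026) × 2.077^(2/3) × √0.017 = 8.163 m/s. Hydraulic depth D_h = A/T = 36.35/15.05 = 2.415 m.
Froude number Fr = V/√(g·D_h) = 8.163/√(9.81×2.415) = 1.68, which is greater than 1, so the flow is supercritical.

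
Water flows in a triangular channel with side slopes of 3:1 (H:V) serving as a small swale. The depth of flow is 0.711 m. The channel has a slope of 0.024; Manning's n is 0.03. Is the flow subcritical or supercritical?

For a triangular section with side slope z = 3: A = zy² = 3×0.711² = 1.517 m²; P = 2y√(1+z²) = 2×0.711×3.162 = 4.497 m.
Hydraulic radius R = A/P = 1.517/4.497 = 0.3373 m.
V = (1/n) R^(2/3) √S = (1/0.03) × 0.3373^(2/3) × √0.024 = 2.502 m/s. Hydraulic depth D_h = A/T = 1.517/4.266 = 0.3555 m.
Froude number Fr = V/√(g·D_h) = 2.502/√(9.81×0.3555) = 1.34, which is greater than 1, so the flow is supercritical.

supercritical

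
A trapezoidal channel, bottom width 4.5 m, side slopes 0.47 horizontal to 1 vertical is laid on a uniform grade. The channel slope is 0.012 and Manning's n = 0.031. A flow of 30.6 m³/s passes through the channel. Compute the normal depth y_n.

y_n = 1.6 m

Manning's equation rearranged: A R^(2/3) = nQ / (1·√S) = 0.031 × 30.6 / (√0.012) = 8.659.
Trying y = 1.8 m: A R^(2/3) = 10.47 — too large.
Trying y = 1.6 m: A R^(2/3) = 8.657 — ≈ 8.659.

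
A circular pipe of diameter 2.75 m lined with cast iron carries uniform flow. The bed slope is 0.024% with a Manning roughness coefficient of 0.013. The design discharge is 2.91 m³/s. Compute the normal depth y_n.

Manning's equation rearranged: A R^(2/3) = nQ / (1·√S) = 0.013 × 2.91 / (√0.00024) = 2.442.
Trying y = 1.25 m: A R^(2/3) = 1.962 — too small.
Trying y = 1.65 m: A R^(2/3) = 3.108 — too large.
Trying y = 1.42 m: A R^(2/3) = 2.442 — ≈ 2.442.

y_n = 1.42 m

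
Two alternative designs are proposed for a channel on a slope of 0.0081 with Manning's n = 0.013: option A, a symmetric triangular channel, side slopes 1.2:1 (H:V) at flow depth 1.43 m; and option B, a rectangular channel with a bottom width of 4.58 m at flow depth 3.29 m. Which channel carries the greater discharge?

channel B

Channel A: For a triangular section with side slope z = 1.2: A = zy² = 1.2×1.43² = 2.454 m²; P = 2y√(1+z²) = 2×1.43×1.562 = 4.467 m. Hydraulic radius R = A/P = 2.454/4.467 = 0.5493 m. Q_A = (1/0.013)·2.454·0.5493^(2/3)·√0.0081 = 11.39 m³/s.
Channel B: Flow area A = b·y = 4.58 × 3.29 = 15.07 m². Wetted perimeter P = b + 2y = 4.58 + 2×3.29 = 11.16 m. Hydraulic radius R = A/P = 15.07/11.16 = 1.35 m. Q_B = (1/0.013)·15.07·1.35^(2/3)·√0.0081 = 127.4 m³/s.
Q_A = 11.39 m³/s vs Q_B = 127.4 m³/s, so channel B carries more.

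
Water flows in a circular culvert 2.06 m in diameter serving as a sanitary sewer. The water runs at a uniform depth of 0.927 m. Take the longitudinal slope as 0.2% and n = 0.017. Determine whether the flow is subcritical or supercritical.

subcritical

For a circular section of diameter D = 2.06 m at depth y = 0.927 m, the central angle is θ = 2 arccos(1 − 2y/D) = 2.941 rad. Then A = (D²/8)(θ − sin θ) = 1.455 m² and P = Dθ/2 = 3.029 m.
Hydraulic radius R = A/P = 1.455/3.029 = 0.4802 m.
V = (1/n) R^(2/3) √S = (1/0.017) × 0.4802^(2/3) × √0.002 = 1.613 m/s. Hydraulic depth D_h = A/T = 1.455/2.05 = 0.7097 m.
Froude number Fr = V/√(g·D_h) = 1.613/√(9.81×0.7097) = 0.611, which is less than 1, so the flow is subcritical.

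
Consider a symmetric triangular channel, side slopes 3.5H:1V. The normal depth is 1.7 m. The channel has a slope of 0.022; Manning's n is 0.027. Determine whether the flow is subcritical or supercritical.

supercritical

For a triangular section with side slope z = 3.5: A = zy² = 3.5×1.7² = 10.12 m²; P = 2y√(1+z²) = 2×1.7×3.64 = 12.38 m.
Hydraulic radius R = A/P = 10.12/12.38 = 0.8173 m.
V = (1/n) R^(2/3) √S = (1/0.027) × 0.8173^(2/3) × √0.022 = 4.802 m/s. Hydraulic depth D_h = A/T = 10.12/11.9 = 0.85 m.
Froude number Fr = V/√(g·D_h) = 4.802/√(9.81×0.85) = 1.66, which is greater than 1, so the flow is supercritical.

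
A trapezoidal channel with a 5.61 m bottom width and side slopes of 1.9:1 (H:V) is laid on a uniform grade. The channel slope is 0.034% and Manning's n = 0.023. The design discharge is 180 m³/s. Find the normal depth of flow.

y_n = 6.01 m

Manning's equation rearranged: A R^(2/3) = nQ / (1·√S) = 0.023 × 180 / (√0.00034) = 224.5.
Trying y = 5.11 m: A R^(2/3) = 157 — short.
Trying y = 7.04 m: A R^(2/3) = 321.4 — over.
Trying y = 6.01 m: A R^(2/3) = 224.9 — close enough.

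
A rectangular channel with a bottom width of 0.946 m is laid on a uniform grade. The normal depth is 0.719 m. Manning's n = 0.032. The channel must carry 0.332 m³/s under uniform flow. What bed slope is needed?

S = 0.0013

Flow area A = b·y = 0.946 × 0.719 = 0.6802 m². Wetted perimeter P = b + 2y = 0.946 + 2×0.719 = 2.384 m.
Hydraulic radius R = A/P = 0.6802/2.384 = 0.2853 m.
From Manning's equation, S = [nQ / (1 A R^(2/3))]² = [0.032 × 0.332 / (1 × 0.6802 × 0.2853^(2/3))]² = 0.0013.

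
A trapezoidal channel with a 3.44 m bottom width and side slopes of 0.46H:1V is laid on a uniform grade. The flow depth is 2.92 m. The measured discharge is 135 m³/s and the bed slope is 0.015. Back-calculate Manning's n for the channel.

With bottom width b = 3.44 m and side slope z = 0.46: A = (b + zy)y = (3.44 + 0.46×2.92)×2.92 = 13.97 m²; P = b + 2y√(1+z²) = 3.44 + 2×2.92×1.101 = 9.868 m.
Hydraulic radius R = A/P = 13.97/9.868 = 1.415 m.
Rearranging Manning's equation: n = (1/Q) A R^(2/3) S^(1/2) = (1/135) × 13.97 × 1.415^(2/3) × √0.015 = 0.016.

n = 0.016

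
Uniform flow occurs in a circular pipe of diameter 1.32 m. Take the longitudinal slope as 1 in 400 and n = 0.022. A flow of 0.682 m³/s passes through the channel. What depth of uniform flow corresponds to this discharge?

Manning's equation rearranged: A R^(2/3) = nQ / (1·√S) = 0.022 × 0.682 / (√0.0025) = 0.3001.
At y = 0.511 m: A R^(2/3) = 0.2074 — too small.
At y = 0.729 m: A R^(2/3) = 0.3853 — too large.
At y = 0.628 m: A R^(2/3) = 0.3001 — close enough.

y_n = 0.628 m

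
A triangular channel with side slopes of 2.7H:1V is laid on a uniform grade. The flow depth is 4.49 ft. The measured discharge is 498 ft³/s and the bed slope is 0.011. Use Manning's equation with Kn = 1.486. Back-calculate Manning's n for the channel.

n = 0.028

For a triangular section with side slope z = 2.7: A = zy² = 2.7×4.49² = 54.43 ft²; P = 2y√(1+z²) = 2×4.49×2.879 = 25.86 ft.
Hydraulic radius R = A/P = 54.43/25.86 = 2.105 ft.
Rearranging Manning's equation: n = (1.486/Q) A R^(2/3) S^(1/2) = (1.486/498) × 54.43 × 2.105^(2/3) × √0.011 = 0.028.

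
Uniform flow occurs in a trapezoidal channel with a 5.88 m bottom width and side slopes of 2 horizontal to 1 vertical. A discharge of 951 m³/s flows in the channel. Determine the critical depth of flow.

y_c = 7.24 m

At critical depth, Q² T / (g A³) = 1, i.e. A³/T = Q²/g = 951²/9.81 = 92190.
Trying y = 7.83 m: A³/T = 129000 — too large.
Trying y = 7.24 m: A³/T = 91930 — ≈ 92190.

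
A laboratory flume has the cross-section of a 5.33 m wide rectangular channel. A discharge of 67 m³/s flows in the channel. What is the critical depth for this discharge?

For a rectangular channel, critical depth y_c = (q²/g)^(1/3) where q = Q/b = 67/5.33 = 12.57 m²/s.
So y_c = (12.57²/9.81)^(1/3) = 2.53 m.

y_c = 2.53 m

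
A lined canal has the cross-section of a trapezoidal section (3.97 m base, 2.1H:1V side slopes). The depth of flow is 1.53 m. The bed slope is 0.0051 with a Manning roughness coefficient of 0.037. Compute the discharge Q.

Q = 21.1 m³/s

With bottom width b = 3.97 m and side slope z = 2.1: A = (b + zy)y = (3.97 + 2.1×1.53)×1.53 = 10.99 m²; P = b + 2y√(1+z²) = 3.97 + 2×1.53×2.326 = 11.09 m.
Hydraulic radius R = A/P = 10.99/11.09 = 0.9912 m.
Manning's equation: Q = (1/n) A R^(2/3) S^(1/2) = (1/0.037) × 10.99 × 0.9912^(2/3) × 0.0051^(1/2) = 21.1 m³/s.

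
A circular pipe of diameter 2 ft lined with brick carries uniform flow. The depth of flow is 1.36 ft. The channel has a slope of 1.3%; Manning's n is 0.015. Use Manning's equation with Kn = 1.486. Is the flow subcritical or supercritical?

For a circular section of diameter D = 2 ft at depth y = 1.36 ft, the central angle is θ = 2 arccos(1 − 2y/D) = 3.878 rad. Then A = (D²/8)(θ − sin θ) = 2.275 ft² and P = Dθ/2 = 3.878 ft.
Hydraulic radius R = A/P = 2.275/3.878 = 0.5866 ft.
V = (1.486/n) R^(2/3) √S = (1.486/0.015) × 0.5866^(2/3) × √0.013 = 7.915 ft/s. Hydraulic depth D_h = A/T = 2.275/1.866 = 1.219 ft.
Froude number Fr = V/√(g·D_h) = 7.915/√(32.2×1.219) = 1.26, which is greater than 1, so the flow is supercritical.

supercritical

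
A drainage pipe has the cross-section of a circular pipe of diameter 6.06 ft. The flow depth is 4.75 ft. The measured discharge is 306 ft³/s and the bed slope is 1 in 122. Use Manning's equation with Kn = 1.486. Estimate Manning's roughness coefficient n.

For a circular section of diameter D = 6.06 ft at depth y = 4.75 ft, the central angle is θ = 2 arccos(1 − 2y/D) = 4.349 rad. Then A = (D²/8)(θ − sin θ) = 24.25 ft² and P = Dθ/2 = 13.18 ft.
Hydraulic radius R = A/P = 24.25/13.18 = 1.841 ft.
Rearranging Manning's equation: n = (1.486/Q) A R^(2/3) S^(1/2) = (1.486/306) × 24.25 × 1.841^(2/3) × √0.008197 = 0.016.

n = 0.016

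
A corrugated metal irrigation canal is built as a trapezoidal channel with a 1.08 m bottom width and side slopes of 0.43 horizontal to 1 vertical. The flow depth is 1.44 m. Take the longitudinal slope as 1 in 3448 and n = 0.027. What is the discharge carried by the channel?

With bottom width b = 1.08 m and side slope z = 0.43: A = (b + zy)y = (1.08 + 0.43×1.44)×1.44 = 2.447 m²; P = b + 2y√(1+z²) = 1.08 + 2×1.44×1.089 = 4.215 m.
Hydraulic radius R = A/P = 2.447/4.215 = 0.5805 m.
Manning's equation: Q = (1/n) A R^(2/3) S^(1/2) = (1/0.027) × 2.447 × 0.5805^(2/3) × 0.00029^(1/2) = 1.07 m³/s.

Q = 1.07 m³/s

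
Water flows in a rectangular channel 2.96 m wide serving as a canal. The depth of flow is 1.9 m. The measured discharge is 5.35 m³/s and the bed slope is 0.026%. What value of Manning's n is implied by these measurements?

n = 0.015

Flow area A = b·y = 2.96 × 1.9 = 5.624 m². Wetted perimeter P = b + 2y = 2.96 + 2×1.9 = 6.76 m.
Hydraulic radius R = A/P = 5.624/6.76 = 0.832 m.
Rearranging Manning's equation: n = (1/Q) A R^(2/3) S^(1/2) = (1/5.35) × 5.624 × 0.832^(2/3) × √0.00026 = 0.015.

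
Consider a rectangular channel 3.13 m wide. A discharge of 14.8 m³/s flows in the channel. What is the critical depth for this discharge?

y_c = 1.32 m

For a rectangular channel, critical depth y_c = (q²/g)^(1/3) where q = Q/b = 14.8/3.13 = 4.728 m²/s.
So y_c = (4.728²/9.81)^(1/3) = 1.32 m.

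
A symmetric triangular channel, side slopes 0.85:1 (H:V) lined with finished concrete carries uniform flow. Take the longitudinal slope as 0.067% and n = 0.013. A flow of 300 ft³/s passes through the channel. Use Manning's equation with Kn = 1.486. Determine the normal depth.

y_n = 7.96 ft

Manning's equation rearranged: A R^(2/3) = nQ / (1.486·√S) = 0.013 × 300 / (1.486 × √0.00067) = 101.4.
Try y = 9.98 ft: A R^(2/3) = 185.1 — over.
Try y = 6.85 ft: A R^(2/3) = 67.84 — short.
Try y = 7.96 ft: A R^(2/3) = 101.2 — close enough.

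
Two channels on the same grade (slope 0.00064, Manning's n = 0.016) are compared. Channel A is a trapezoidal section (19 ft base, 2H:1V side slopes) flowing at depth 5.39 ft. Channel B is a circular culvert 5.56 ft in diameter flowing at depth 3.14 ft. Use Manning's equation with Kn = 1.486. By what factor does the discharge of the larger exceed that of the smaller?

20.9

Channel A: With bottom width b = 19 ft and side slope z = 2: A = (b + zy)y = (19 + 2×5.39)×5.39 = 160.5 ft²; P = b + 2y√(1+z²) = 19 + 2×5.39×2.236 = 43.1 ft. Hydraulic radius R = A/P = 160.5/43.1 = 3.724 ft. Q_A = (1.486/0.016)·160.5·3.724^(2/3)·√0.00064 = 906.1 ft³/s.
Channel B: For a circular section of diameter D = 5.56 ft at depth y = 3.14 ft, the central angle is θ = 2 arccos(1 − 2y/D) = 3.401 rad. Then A = (D²/8)(θ − sin θ) = 14.14 ft² and P = Dθ/2 = 9.456 ft. Hydraulic radius R = A/P = 14.14/9.456 = 1.495 ft. Q_B = (1.486/0.016)·14.14·1.495^(2/3)·√0.00064 = 43.42 ft³/s.
The larger discharge is 906.1 ft³/s and the smaller is 43.42 ft³/s; the ratio is 20.9.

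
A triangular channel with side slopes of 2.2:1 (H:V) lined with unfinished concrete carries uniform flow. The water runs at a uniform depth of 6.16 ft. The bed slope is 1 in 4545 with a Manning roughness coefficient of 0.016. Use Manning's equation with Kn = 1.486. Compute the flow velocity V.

V = 2.74 ft/s

For a triangular section with side slope z = 2.2: A = zy² = 2.2×6.16² = 83.48 ft²; P = 2y√(1+z²) = 2×6.16×2.417 = 29.77 ft.
Hydraulic radius R = A/P = 83.48/29.77 = 2.804 ft.
From Manning's equation, V = (1.486/n) R^(2/3) S^(1/2) = (1.486/0.016) × 2.804^(2/3) × 0.00022^(1/2) = 2.74 ft/s.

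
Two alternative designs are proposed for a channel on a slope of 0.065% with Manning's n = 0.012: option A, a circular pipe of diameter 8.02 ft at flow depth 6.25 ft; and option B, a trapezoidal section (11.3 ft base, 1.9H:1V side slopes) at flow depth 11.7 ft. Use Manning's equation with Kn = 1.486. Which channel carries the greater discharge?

Channel A: For a circular section of diameter D = 8.02 ft at depth y = 6.25 ft, the central angle is θ = 2 arccos(1 − 2y/D) = 4.327 rad. Then A = (D²/8)(θ − sin θ) = 42.24 ft² and P = Dθ/2 = 17.35 ft. Hydraulic radius R = A/P = 42.24/17.35 = 2.434 ft. Q_A = (1.486/0.012)·42.24·2.434^(2/3)·√0.00065 = 241.3 ft³/s.
Channel B: With bottom width b = 11.3 ft and side slope z = 1.9: A = (b + zy)y = (11.3 + 1.9×11.7)×11.7 = 392.3 ft²; P = b + 2y√(1+z²) = 11.3 + 2×11.7×2.147 = 61.54 ft. Hydraulic radius R = A/P = 392.3/61.54 = 6.375 ft. Q_B = (1.486/0.012)·392.3·6.375^(2/3)·√0.00065 = 4258 ft³/s.
Q_A = 241.3 ft³/s vs Q_B = 4258 ft³/s, so channel B carries more.

channel B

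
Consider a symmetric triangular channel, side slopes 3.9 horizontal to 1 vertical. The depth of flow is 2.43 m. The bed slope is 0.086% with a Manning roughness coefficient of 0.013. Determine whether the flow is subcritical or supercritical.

For a triangular section with side slope z = 3.9: A = zy² = 3.9×2.43² = 23.03 m²; P = 2y√(1+z²) = 2×2.43×4.026 = 19.57 m.
Hydraulic radius R = A/P = 23.03/19.57 = 1.177 m.
V = (1/n) R^(2/3) √S = (1/0.013) × 1.177^(2/3) × √0.00086 = 2.515 m/s. Hydraulic depth D_h = A/T = 23.03/18.95 = 1.215 m.
Froude number Fr = V/√(g·D_h) = 2.515/√(9.81×1.215) = 0.728, which is less than 1, so the flow is subcritical.

subcritical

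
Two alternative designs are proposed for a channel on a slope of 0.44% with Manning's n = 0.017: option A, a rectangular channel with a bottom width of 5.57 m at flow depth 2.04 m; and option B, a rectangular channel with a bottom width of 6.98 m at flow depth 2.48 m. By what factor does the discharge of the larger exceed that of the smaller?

Channel A: Flow area A = b·y = 5.57 × 2.04 = 11.36 m². Wetted perimeter P = b + 2y = 5.57 + 2×2.04 = 9.65 m. Hydraulic radius R = A/P = 11.36/9.65 = 1.177 m. Q_A = (1/0.017)·11.36·1.177^(2/3)·√0.0044 = 49.44 m³/s.
Channel B: Flow area A = b·y = 6.98 × 2.48 = 17.31 m². Wetted perimeter P = b + 2y = 6.98 + 2×2.48 = 11.94 m. Hydraulic radius R = A/P = 17.31/11.94 = 1.45 m. Q_B = (1/0.017)·17.31·1.45^(2/3)·√0.0044 = 86.52 m³/s.
The larger discharge is 86.52 m³/s and the smaller is 49.44 m³/s; the ratio is 1.75.

1.75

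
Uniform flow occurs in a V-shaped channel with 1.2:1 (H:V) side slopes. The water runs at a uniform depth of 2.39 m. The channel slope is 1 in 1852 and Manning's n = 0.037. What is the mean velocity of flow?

For a triangular section with side slope z = 1.2: A = zy² = 1.2×2.39² = 6.855 m²; P = 2y√(1+z²) = 2×2.39×1.562 = 7.467 m.
Hydraulic radius R = A/P = 6.855/7.467 = 0.918 m.
From Manning's equation, V = (1/n) R^(2/3) S^(1/2) = (1/0.037) × 0.918^(2/3) × 0.00054^(1/2) = 0.593 m/s.

V = 0.593 m/s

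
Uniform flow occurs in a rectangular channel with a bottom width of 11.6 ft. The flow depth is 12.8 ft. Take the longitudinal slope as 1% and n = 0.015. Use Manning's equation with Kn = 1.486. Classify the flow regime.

supercritical

Flow area A = b·y = 11.6 × 12.8 = 148.5 ft². Wetted perimeter P = b + 2y = 11.6 + 2×12.8 = 37.2 ft.
Hydraulic radius R = A/P = 148.5/37.2 = 3.991 ft.
V = (1.486/n) R^(2/3) √S = (1.486/0.015) × 3.991^(2/3) × √0.01 = 24.93 ft/s. Hydraulic depth D_h = A/T = 148.5/11.6 = 12.8 ft.
Froude number Fr = V/√(g·D_h) = 24.93/√(32.2×12.8) = 1.23, which is greater than 1, so the flow is supercritical.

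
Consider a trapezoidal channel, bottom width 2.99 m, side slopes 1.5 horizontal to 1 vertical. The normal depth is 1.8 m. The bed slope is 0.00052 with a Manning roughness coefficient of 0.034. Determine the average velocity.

V = 0.706 m/s

With bottom width b = 2.99 m and side slope z = 1.5: A = (b + zy)y = (2.99 + 1.5×1.8)×1.8 = 10.24 m²; P = b + 2y√(1+z²) = 2.99 + 2×1.8×1.803 = 9.48 m.
Hydraulic radius R = A/P = 10.24/9.48 = 1.08 m.
From Manning's equation, V = (1/n) R^(2/3) S^(1/2) = (1/0.034) × 1.08^(2/3) × 0.00052^(1/2) = 0.706 m/s.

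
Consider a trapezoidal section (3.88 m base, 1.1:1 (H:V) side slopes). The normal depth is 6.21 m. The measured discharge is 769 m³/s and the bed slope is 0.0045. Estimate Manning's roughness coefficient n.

With bottom width b = 3.88 m and side slope z = 1.1: A = (b + zy)y = (3.88 + 1.1×6.21)×6.21 = 66.52 m²; P = b + 2y√(1+z²) = 3.88 + 2×6.21×1.487 = 22.34 m.
Hydraulic radius R = A/P = 66.52/22.34 = 2.977 m.
Rearranging Manning's equation: n = (1/Q) A R^(2/3) S^(1/2) = (1/769) × 66.52 × 2.977^(2/3) × √0.0045 = 0.012.

n = 0.012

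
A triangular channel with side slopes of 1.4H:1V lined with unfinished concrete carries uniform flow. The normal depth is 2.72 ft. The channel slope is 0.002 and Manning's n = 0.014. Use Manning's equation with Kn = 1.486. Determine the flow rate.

For a triangular section with side slope z = 1.4: A = zy² = 1.4×2.72² = 10.36 ft²; P = 2y√(1+z²) = 2×2.72×1.72 = 9.359 ft.
Hydraulic radius R = A/P = 10.36/9.359 = 1.107 ft.
Manning's equation: Q = (1.486/n) A R^(2/3) S^(1/2) = (1.486/0.014) × 10.36 × 1.107^(2/3) × 0.002^(1/2) = 52.6 ft³/s.

Q = 52.6 ft³/s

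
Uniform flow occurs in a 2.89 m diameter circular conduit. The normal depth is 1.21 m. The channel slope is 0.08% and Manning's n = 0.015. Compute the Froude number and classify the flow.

For a circular section of diameter D = 2.89 m at depth y = 1.21 m, the central angle is θ = 2 arccos(1 − 2y/D) = 2.815 rad. Then A = (D²/8)(θ − sin θ) = 2.604 m² and P = Dθ/2 = 4.068 m.
Hydraulic radius R = A/P = 2.604/4.068 = 0.6401 m.
V = (1/n) R^(2/3) √S = (1/0.015) × 0.6401^(2/3) × √0.0008 = 1.401 m/s. Hydraulic depth D_h = A/T = 2.604/2.852 = 0.9131 m.
Froude number Fr = V/√(g·D_h) = 1.401/√(9.81×0.9131) = 0.468, which is less than 1, so the flow is subcritical.

subcritical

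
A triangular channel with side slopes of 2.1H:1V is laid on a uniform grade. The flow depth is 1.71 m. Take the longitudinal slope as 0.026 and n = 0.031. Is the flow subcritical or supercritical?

supercritical

For a triangular section with side slope z = 2.1: A = zy² = 2.1×1.71² = 6.141 m²; P = 2y√(1+z²) = 2×1.71×2.326 = 7.955 m.
Hydraulic radius R = A/P = 6.141/7.955 = 0.7719 m.
V = (1/n) R^(2/3) √S = (1/0.031) × 0.7719^(2/3) × √0.026 = 4.377 m/s. Hydraulic depth D_h = A/T = 6.141/7.182 = 0.855 m.
Froude number Fr = V/√(g·D_h) = 4.377/√(9.81×0.855) = 1.51, which is greater than 1, so the flow is supercritical.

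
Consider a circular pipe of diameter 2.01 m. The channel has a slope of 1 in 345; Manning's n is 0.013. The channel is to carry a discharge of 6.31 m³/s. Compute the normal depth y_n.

Manning's equation rearranged: A R^(2/3) = nQ / (1·√S) = 0.013 × 6.31 / (√0.002899) = 1.524.
At y = 1.06 m: A R^(2/3) = 1.097 — too small.
At y = 1.52 m: A R^(2/3) = 1.846 — too large.
At y = 1.31 m: A R^(2/3) = 1.523 — close enough.

y_n = 1.31 m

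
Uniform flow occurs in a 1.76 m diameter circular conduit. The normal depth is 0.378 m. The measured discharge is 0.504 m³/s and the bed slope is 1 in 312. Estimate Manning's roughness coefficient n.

n = 0.016

For a circular section of diameter D = 1.76 m at depth y = 0.378 m, the central angle is θ = 2 arccos(1 − 2y/D) = 1.927 rad. Then A = (D²/8)(θ − sin θ) = 0.3835 m² and P = Dθ/2 = 1.696 m.
Hydraulic radius R = A/P = 0.3835/1.696 = 0.2261 m.
Rearranging Manning's equation: n = (1/Q) A R^(2/3) S^(1/2) = (1/0.504) × 0.3835 × 0.2261^(2/3) × √0.003205 = 0.016.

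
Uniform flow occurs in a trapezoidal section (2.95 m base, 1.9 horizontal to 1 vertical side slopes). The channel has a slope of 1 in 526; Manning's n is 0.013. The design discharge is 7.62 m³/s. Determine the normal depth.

Manning's equation rearranged: A R^(2/3) = nQ / (1·√S) = 0.013 × 7.62 / (√0.001901) = 2.272.
Try y = 0.983 m: A R^(2/3) = 3.591 — over.
Try y = 0.64 m: A R^(2/3) = 1.607 — short.
Try y = 0.772 m: A R^(2/3) = 2.273 — ≈ 2.272.

y_n = 0.772 m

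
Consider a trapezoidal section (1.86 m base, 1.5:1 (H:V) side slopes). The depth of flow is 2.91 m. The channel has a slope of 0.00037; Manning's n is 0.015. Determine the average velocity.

With bottom width b = 1.86 m and side slope z = 1.5: A = (b + zy)y = (1.86 + 1.5×2.91)×2.91 = 18.11 m²; P = b + 2y√(1+z²) = 1.86 + 2×2.91×1.803 = 12.35 m.
Hydraulic radius R = A/P = 18.11/12.35 = 1.467 m.
From Manning's equation, V = (1/n) R^(2/3) S^(1/2) = (1/0.015) × 1.467^(2/3) × 0.00037^(1/2) = 1.66 m/s.

V = 1.66 m/s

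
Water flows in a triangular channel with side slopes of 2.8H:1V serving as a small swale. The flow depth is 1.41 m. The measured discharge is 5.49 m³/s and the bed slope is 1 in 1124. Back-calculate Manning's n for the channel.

For a triangular section with side slope z = 2.8: A = zy² = 2.8×1.41² = 5.567 m²; P = 2y√(1+z²) = 2×1.41×2.973 = 8.384 m.
Hydraulic radius R = A/P = 5.567/8.384 = 0.6639 m.
Rearranging Manning's equation: n = (1/Q) A R^(2/3) S^(1/2) = (1/5.49) × 5.567 × 0.6639^(2/3) × √0.0008897 = 0.023.

n = 0.023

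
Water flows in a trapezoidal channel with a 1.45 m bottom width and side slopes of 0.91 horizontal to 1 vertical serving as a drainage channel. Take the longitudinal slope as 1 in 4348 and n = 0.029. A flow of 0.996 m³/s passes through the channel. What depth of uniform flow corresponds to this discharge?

y_n = 1.09 m

Manning's equation rearranged: A R^(2/3) = nQ / (1·√S) = 0.029 × 0.996 / (√0.00023) = 1.905.
Trying y = 0.793 m: A R^(2/3) = 1.054 — short.
Trying y = 1.09 m: A R^(2/3) = 1.905 — matches.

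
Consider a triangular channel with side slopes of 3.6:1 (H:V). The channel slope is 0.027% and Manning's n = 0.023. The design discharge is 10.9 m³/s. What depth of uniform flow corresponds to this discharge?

Manning's equation rearranged: A R^(2/3) = nQ / (1·√S) = 0.023 × 10.9 / (√0.00027) = 15.26.
Trying y = 1.49 m: A R^(2/3) = 6.407 — too small.
Trying y = 2.26 m: A R^(2/3) = 19.46 — too large.
Trying y = 2.06 m: A R^(2/3) = 15.2 — ≈ 15.26.

y_n = 2.06 m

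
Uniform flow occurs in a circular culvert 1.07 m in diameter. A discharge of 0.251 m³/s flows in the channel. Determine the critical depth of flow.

At critical depth, Q² T / (g A³) = 1, i.e. A³/T = Q²/g = 0.251²/9.81 = 0.006422.
Trying y = 0.334 m: A³/T = 0.01389 — high.
Trying y = 0.274 m: A³/T = 0.006438 — close enough.

y_c = 0.274 m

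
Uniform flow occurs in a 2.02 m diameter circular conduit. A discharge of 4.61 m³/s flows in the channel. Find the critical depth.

At critical depth, Q² T / (g A³) = 1, i.e. A³/T = Q²/g = 4.61²/9.81 = 2.166.
Trying y = 0.765 m: A³/T = 0.7024 — low.
Trying y = 1.2 m: A³/T = 3.936 — high.
Trying y = 1.03 m: A³/T = 2.195 — matches.

y_c = 1.03 m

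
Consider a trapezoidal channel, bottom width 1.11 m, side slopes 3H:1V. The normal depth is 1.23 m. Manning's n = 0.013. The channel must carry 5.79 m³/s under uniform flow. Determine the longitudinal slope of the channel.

With bottom width b = 1.11 m and side slope z = 3: A = (b + zy)y = (1.11 + 3×1.23)×1.23 = 5.904 m²; P = b + 2y√(1+z²) = 1.11 + 2×1.23×3.162 = 8.889 m.
Hydraulic radius R = A/P = 5.904/8.889 = 0.6642 m.
From Manning's equation, S = [nQ / (1 A R^(2/3))]² = [0.013 × 5.79 / (1 × 5.904 × 0.6642^(2/3))]² = 0.00028.

S = 0.00028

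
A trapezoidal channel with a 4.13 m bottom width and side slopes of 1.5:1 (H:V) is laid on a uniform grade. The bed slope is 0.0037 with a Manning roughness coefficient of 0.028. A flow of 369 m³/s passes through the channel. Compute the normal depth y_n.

Manning's equation rearranged: A R^(2/3) = nQ / (1·√S) = 0.028 × 369 / (√0.0037) = 169.9.
At y = 7.31 m: A R^(2/3) = 260.1 — too large.
At y = 4.59 m: A R^(2/3) = 91.76 — too small.
At y = 6.06 m: A R^(2/3) = 169.7 — ≈ 169.9.

y_n = 6.06 m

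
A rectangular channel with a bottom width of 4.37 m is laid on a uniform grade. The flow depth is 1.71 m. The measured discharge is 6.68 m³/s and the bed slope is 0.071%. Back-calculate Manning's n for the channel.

n = 0.029

Flow area A = b·y = 4.37 × 1.71 = 7.473 m². Wetted perimeter P = b + 2y = 4.37 + 2×1.71 = 7.79 m.
Hydraulic radius R = A/P = 7.473/7.79 = 0.9593 m.
Rearranging Manning's equation: n = (1/Q) A R^(2/3) S^(1/2) = (1/6.68) × 7.473 × 0.9593^(2/3) × √0.00071 = 0.029.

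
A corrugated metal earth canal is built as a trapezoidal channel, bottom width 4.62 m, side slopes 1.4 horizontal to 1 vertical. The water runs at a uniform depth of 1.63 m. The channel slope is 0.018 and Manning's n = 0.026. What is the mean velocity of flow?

With bottom width b = 4.62 m and side slope z = 1.4: A = (b + zy)y = (4.62 + 1.4×1.63)×1.63 = 11.25 m²; P = b + 2y√(1+z²) = 4.62 + 2×1.63×1.72 = 10.23 m.
Hydraulic radius R = A/P = 11.25/10.23 = 1.1 m.
From Manning's equation, V = (1/n) R^(2/3) S^(1/2) = (1/0.026) × 1.1^(2/3) × 0.018^(1/2) = 5.5 m/s.

V = 5.5 m/s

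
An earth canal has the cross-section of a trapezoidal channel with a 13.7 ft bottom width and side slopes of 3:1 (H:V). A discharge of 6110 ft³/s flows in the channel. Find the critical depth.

y_c = 10.1 ft

At critical depth, Q² T / (g A³) = 1, i.e. A³/T = Q²/g = 6110²/32.2 = 1159000.
Try y = 8.34 ft: A³/T = 528300 — short.
Try y = 10.1 ft: A³/T = 1181000 — ≈ 1159000.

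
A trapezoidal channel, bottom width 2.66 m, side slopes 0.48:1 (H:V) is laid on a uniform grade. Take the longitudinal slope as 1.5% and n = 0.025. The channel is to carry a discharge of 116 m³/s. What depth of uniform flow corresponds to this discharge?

y_n = 3.89 m

Manning's equation rearranged: A R^(2/3) = nQ / (1·√S) = 0.025 × 116 / (√0.015) = 23.68.
At y = 3.36 m: A R^(2/3) = 18.13 — low.
At y = 4.83 m: A R^(2/3) = 35.55 — high.
At y = 3.89 m: A R^(2/3) = 23.69 — close enough.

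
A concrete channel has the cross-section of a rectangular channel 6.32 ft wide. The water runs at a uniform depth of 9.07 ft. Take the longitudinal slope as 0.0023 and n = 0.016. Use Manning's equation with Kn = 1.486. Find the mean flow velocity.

Flow area A = b·y = 6.32 × 9.07 = 57.32 ft². Wetted perimeter P = b + 2y = 6.32 + 2×9.07 = 24.46 ft.
Hydraulic radius R = A/P = 57.32/24.46 = 2.344 ft.
From Manning's equation, V = (1.486/n) R^(2/3) S^(1/2) = (1.486/0.016) × 2.344^(2/3) × 0.0023^(1/2) = 7.86 ft/s.

V = 7.86 ft/s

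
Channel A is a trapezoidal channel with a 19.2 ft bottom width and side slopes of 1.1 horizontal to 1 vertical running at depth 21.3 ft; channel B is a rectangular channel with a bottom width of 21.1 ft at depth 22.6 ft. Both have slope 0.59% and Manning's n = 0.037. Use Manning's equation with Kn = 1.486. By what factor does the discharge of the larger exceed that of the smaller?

Channel A: With bottom width b = 19.2 ft and side slope z = 1.1: A = (b + zy)y = (19.2 + 1.1×21.3)×21.3 = 908 ft²; P = b + 2y√(1+z²) = 19.2 + 2×21.3×1.487 = 82.53 ft. Hydraulic radius R = A/P = 908/82.53 = 11 ft. Q_A = (1.486/0.037)·908·11^(2/3)·√0.0059 = 13860 ft³/s.
Channel B: Flow area A = b·y = 21.1 × 22.6 = 476.9 ft². Wetted perimeter P = b + 2y = 21.1 + 2×22.6 = 66.3 ft. Hydraulic radius R = A/P = 476.9/66.3 = 7.192 ft. Q_B = (1.486/0.037)·476.9·7.192^(2/3)·√0.0059 = 5481 ft³/s.
The larger discharge is 13860 ft³/s and the smaller is 5481 ft³/s; the ratio is 2.53.

2.53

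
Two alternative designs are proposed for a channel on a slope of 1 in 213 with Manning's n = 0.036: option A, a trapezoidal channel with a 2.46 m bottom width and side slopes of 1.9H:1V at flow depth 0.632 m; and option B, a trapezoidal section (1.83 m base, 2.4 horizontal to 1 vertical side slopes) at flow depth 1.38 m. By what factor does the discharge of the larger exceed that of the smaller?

Channel A: With bottom width b = 2.46 m and side slope z = 1.9: A = (b + zy)y = (2.46 + 1.9×0.632)×0.632 = 2.314 m²; P = b + 2y√(1+z²) = 2.46 + 2×0.632×2.147 = 5.174 m. Hydraulic radius R = A/P = 2.314/5.174 = 0.4472 m. Q_A = (1/0.036)·2.314·0.4472^(2/3)·√0.004695 = 2.575 m³/s.
Channel B: With bottom width b = 1.83 m and side slope z = 2.4: A = (b + zy)y = (1.83 + 2.4×1.38)×1.38 = 7.096 m²; P = b + 2y√(1+z²) = 1.83 + 2×1.38×2.6 = 9.006 m. Hydraulic radius R = A/P = 7.096/9.006 = 0.7879 m. Q_B = (1/0.036)·7.096·0.7879^(2/3)·√0.004695 = 11.52 m³/s.
The larger discharge is 11.52 m³/s and the smaller is 2.575 m³/s; the ratio is 4.47.

4.47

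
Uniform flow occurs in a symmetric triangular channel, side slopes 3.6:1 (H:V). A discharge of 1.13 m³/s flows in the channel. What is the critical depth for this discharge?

At critical depth, Q² T / (g A³) = 1, i.e. A³/T = Q²/g = 1.13²/9.81 = 0.1302.
Try y = 0.315 m: A³/T = 0.0201 — short.
Try y = 0.576 m: A³/T = 0.4109 — over.
Try y = 0.458 m: A³/T = 0.1306 — close enough.

y_c = 0.458 m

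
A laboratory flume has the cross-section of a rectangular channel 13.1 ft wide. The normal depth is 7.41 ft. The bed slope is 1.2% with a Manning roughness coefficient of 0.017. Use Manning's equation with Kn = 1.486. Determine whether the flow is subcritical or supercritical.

supercritical

Flow area A = b·y = 13.1 × 7.41 = 97.07 ft². Wetted perimeter P = b + 2y = 13.1 + 2×7.41 = 27.92 ft.
Hydraulic radius R = A/P = 97.07/27.92 = 3.477 ft.
V = (1.486/n) R^(2/3) √S = (1.486/0.017) × 3.477^(2/3) × √0.012 = 21.98 ft/s. Hydraulic depth D_h = A/T = 97.07/13.1 = 7.41 ft.
Froude number Fr = V/√(g·D_h) = 21.98/√(32.2×7.41) = 1.42, which is greater than 1, so the flow is supercritical.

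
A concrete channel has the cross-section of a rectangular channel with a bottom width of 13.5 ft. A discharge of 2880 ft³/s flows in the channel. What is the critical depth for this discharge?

For a rectangular channel, critical depth y_c = (q²/g)^(1/3) where q = Q/b = 2880/13.5 = 213.3 ft²/s.
So y_c = (213.3²/32.2)^(1/3) = 11.2 ft.

y_c = 11.2 ft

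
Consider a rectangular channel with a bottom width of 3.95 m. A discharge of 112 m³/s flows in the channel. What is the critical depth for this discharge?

For a rectangular channel, critical depth y_c = (q²/g)^(1/3) where q = Q/b = 112/3.95 = 28.35 m²/s.
So y_c = (28.35²/9.81)^(1/3) = 4.34 m.

y_c = 4.34 m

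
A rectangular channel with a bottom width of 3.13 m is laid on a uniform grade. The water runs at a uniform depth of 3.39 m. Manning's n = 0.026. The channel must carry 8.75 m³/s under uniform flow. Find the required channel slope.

Flow area A = b·y = 3.13 × 3.39 = 10.61 m². Wetted perimeter P = b + 2y = 3.13 + 2×3.39 = 9.91 m.
Hydraulic radius R = A/P = 10.61/9.91 = 1.071 m.
From Manning's equation, S = [nQ / (1 A R^(2/3))]² = [0.026 × 8.75 / (1 × 10.61 × 1.071^(2/3))]² = 0.00042.

S = 0.00042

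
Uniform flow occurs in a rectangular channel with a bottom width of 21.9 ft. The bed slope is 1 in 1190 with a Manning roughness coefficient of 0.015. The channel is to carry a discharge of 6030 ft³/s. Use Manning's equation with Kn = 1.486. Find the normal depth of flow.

Manning's equation rearranged: A R^(2/3) = nQ / (1.486·√S) = 0.015 × 6030 / (1.486 × √0.0008403) = 2100.
Trying y = 31.2 ft: A R^(2/3) = 2757 — over.
Trying y = 20.5 ft: A R^(2/3) = 1664 — short.
Trying y = 24.8 ft: A R^(2/3) = 2099 — close enough.

y_n = 24.8 ft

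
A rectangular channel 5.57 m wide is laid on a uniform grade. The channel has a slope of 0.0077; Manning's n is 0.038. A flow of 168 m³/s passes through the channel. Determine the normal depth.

y_n = 8.04 m

Manning's equation rearranged: A R^(2/3) = nQ / (1·√S) = 0.038 × 168 / (√0.0077) = 72.75.
Trying y = 8.96 m: A R^(2/3) = 82.48 — over.
Trying y = 6.39 m: A R^(2/3) = 55.36 — short.
Trying y = 8.04 m: A R^(2/3) = 72.7 — ≈ 72.75.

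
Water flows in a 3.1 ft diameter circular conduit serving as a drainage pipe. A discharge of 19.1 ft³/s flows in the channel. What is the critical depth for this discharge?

y_c = 1.39 ft

At critical depth, Q² T / (g A³) = 1, i.e. A³/T = Q²/g = 19.1²/32.2 = 11.33.
Try y = 1.53 ft: A³/T = 16.5 — high.
Try y = 1.39 ft: A³/T = 11.43 — close enough.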